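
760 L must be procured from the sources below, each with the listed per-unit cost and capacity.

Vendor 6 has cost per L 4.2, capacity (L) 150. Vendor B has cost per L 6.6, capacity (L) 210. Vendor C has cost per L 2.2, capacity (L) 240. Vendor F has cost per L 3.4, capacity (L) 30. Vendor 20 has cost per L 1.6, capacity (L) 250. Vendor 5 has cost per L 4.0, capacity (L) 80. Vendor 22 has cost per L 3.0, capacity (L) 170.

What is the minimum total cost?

1820

Use sources in increasing cost order.
Take 250 from Vendor 20 at 1.6 → need 510 more.
Vendor C (2.2): use full 240 → 270 L to go.
Take 170 from Vendor 22 at 3.0 → need 100 more.
Vendor F (3.4): use full 30 → 70 L to go.
Take 70 from Vendor 5 at 4.0 to finish.
Vendor 6, Vendor B: unused.
Cost = 250×1.6 + 240×2.2 + 170×3.0 + 30×3.4 + 70×4.0 = 1820.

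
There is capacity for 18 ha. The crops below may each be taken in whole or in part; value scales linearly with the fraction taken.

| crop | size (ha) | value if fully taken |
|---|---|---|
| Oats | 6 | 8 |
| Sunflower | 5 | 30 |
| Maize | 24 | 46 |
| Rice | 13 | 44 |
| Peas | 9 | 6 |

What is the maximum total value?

Sort by value density: Sunflower 30/5≈6, Rice 44/13≈3.38, Maize 46/24≈1.92, Oats 8/6≈1.33, Peas 6/9≈0.667.
Sunflower: take in full, 5 ha for value 30 → 13 left.
All 13 ha of Rice fit (value 44) → 0 remain.
Total value = 74.

74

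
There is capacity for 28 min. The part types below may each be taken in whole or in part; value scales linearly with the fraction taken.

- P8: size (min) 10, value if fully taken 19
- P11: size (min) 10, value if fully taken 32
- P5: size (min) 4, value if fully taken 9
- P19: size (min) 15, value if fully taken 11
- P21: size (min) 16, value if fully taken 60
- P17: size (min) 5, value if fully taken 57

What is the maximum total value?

139.4

Rank by value-to-size ratio: P17 57/5≈11.4, P21 60/16≈3.75, P11 32/10≈3.2, P5 9/4≈2.25, P8 19/10≈1.9, P19 11/15≈0.733.
All 5 min of P17 fit (value 57) — 23 remain.
All 16 min of P21 fit (value 60) — 7 remain.
Only 7 min remain; take 7/10 of P11 for value 32×7/10 = 22.4.
Total value = 139.4.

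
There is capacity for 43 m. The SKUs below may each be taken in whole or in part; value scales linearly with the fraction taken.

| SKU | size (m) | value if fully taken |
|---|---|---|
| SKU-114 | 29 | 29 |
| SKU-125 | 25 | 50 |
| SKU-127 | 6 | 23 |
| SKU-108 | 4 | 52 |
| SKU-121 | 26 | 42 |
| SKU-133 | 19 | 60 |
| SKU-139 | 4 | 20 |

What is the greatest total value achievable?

175

Sort by value density: SKU-108 52/4≈13, SKU-139 20/4≈5, SKU-127 23/6≈3.83, SKU-133 60/19≈3.16, SKU-125 50/25≈2, SKU-121 42/26≈1.62, SKU-114 29/29≈1.
All 4 m of SKU-108 fit (value 52) ; 39 remain.
All 4 m of SKU-139 fit (value 20) ; 35 remain.
SKU-127: take in full, 6 m for value 23 ; 29 left.
Take all of SKU-133 (19 m, value 60) ; 10 m left.
10 m left: a 10/25 share of SKU-125 gives 50×10/25 = 20.
Total value = 175.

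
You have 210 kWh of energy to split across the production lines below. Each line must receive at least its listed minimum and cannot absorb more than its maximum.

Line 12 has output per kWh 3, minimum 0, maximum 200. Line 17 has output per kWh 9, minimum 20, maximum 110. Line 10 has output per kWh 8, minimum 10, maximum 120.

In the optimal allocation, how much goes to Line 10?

100

Meeting every minimum uses 0+20+10 = 30 kWh, leaving 180.
Order the production lines by output per kWh: Line 17 9 > Line 10 8 > Line 12 3.
Line 17: +90 to 110 (cap) ; 90 left.
Line 10: +90 (room for 110) → 100. Pool exhausted.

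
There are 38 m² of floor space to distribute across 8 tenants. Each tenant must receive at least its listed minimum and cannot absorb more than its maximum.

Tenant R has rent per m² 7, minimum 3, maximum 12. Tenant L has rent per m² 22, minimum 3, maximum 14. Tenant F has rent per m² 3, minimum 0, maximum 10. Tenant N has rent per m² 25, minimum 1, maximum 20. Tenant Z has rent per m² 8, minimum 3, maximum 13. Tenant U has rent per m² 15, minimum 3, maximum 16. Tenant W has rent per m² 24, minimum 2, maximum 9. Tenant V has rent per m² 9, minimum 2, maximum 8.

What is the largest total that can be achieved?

770

Meeting every minimum uses 3+3+0+1+3+3+2+2 = 17 m², leaving 21.
Order the tenants by rent per m²: Tenant N 25 > Tenant W 24 > Tenant L 22 > Tenant U 15 > Tenant V 9 > Tenant Z 8 > Tenant R 7 > Tenant F 3.
Tenant N takes 19 more to reach its cap of 20 → 2 left.
Tenant W has room for 7 more but only 2 remain, so it gets 4.
Total = 7×3 + 22×3 + 25×20 + 8×3 + 15×3 + 24×4 + 9×2 = 770.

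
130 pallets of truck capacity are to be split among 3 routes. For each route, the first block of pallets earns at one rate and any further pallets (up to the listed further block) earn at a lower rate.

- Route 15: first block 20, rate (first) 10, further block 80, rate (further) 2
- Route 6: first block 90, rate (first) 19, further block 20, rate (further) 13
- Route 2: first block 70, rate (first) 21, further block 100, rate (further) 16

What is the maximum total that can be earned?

Order all 6 blocks by rate: Route 2/tier1 21 > Route 6/tier1 19 > Route 2/tier2 16 > Route 6/tier2 13 > Route 15/tier1 10 > Route 15/tier2 2.
Fill Route 2 tier1 block (70 at 21) — 60 left.
60 remain; put them into Route 6 tier1 at 19.
Total = 21×70 + 19×60 = 2610.

2610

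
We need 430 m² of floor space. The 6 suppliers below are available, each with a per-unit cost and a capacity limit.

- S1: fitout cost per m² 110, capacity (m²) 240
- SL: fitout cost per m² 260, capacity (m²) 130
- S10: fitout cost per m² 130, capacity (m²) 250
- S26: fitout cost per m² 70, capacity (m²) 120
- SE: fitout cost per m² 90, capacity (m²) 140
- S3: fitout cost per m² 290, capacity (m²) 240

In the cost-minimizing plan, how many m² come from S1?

170

Fill from the cheapest supplier first.
Take 120 from S26 at 70 ; need 310 more.
SE at 90: take all 140 m² ; 170 still needed.
Take 170 from S1 at 110 to finish.
S10, SL, S3: unused.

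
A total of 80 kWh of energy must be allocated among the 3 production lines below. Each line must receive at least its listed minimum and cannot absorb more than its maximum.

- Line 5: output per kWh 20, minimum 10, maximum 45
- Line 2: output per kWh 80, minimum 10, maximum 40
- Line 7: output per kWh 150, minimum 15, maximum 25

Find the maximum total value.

7250

Meeting every minimum uses 10+10+15 = 35 kWh, leaving 45.
Rank by output per kWh: Line 7 150 > Line 2 80 > Line 5 20.
Give Line 7 10 more to hit its cap of 25 ; 35 left.
Give Line 2 30 more to hit its cap of 40 ; 5 left.
Line 5 has room for 35 more but only 5 remain, so it gets 15.
Total = 20×15 + 80×40 + 150×25 = 7250.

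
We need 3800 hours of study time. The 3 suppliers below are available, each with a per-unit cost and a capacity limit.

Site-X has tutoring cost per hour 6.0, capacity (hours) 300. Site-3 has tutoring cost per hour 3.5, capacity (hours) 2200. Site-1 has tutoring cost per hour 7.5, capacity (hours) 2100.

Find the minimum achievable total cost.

19250

Cheapest first:
Site-3 at 3.5: take all 2200 hours ; 1600 still needed.
Site-X at 6.0: take all 300 hours ; 1300 still needed.
Site-1 (7.5): take the remaining 1300 ; done.
Cost = 2200×3.5 + 300×6.0 + 1300×7.5 = 19250.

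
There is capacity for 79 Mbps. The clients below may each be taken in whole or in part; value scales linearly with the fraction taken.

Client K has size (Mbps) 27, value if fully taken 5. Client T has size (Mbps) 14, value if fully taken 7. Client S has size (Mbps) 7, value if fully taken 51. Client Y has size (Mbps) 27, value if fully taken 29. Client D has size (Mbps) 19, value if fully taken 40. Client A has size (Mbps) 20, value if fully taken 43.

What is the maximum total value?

Best value per unit of size first: Client S 51/7≈7.29, Client A 43/20≈2.15, Client D 40/19≈2.11, Client Y 29/27≈1.07, Client T 7/14≈0.5, Client K 5/27≈0.185.
Take all of Client S (7 Mbps, value 51) — 72 Mbps left.
Take all of Client A (20 Mbps, value 43) — 52 Mbps left.
Take all of Client D (19 Mbps, value 40) — 33 Mbps left.
Take all of Client Y (27 Mbps, value 29) — 6 Mbps left.
6 Mbps left: a 6/14 share of Client T gives 7×6/14 = 3.
Total value = 166.

166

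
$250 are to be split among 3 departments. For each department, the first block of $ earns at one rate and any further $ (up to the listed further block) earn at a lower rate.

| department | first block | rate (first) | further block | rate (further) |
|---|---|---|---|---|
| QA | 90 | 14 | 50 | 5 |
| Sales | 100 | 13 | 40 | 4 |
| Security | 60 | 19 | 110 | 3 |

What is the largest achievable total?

3700

Order all 6 blocks by rate: Security/tier1 19 > QA/tier1 14 > Sales/tier1 13 > QA/tier2 5 > Sales/tier2 4 > Security/tier2 3.
Security tier1 at 19: fill all 60 — 190 left.
QA/tier1 (14): +90 — 100 left.
Sales tier1 at 13: fill all 100 — 0 left.
Total = 19×60 + 14×90 + 13×100 = 3700.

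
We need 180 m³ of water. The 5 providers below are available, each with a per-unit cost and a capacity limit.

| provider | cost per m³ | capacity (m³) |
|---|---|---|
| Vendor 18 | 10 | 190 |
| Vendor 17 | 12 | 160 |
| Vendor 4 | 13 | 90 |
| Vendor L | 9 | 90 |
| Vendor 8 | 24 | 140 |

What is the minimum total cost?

1710

Cheapest first:
Take 90 from Vendor L at 9 — need 90 more.
Vendor 18 (10): take the remaining 90 — done.
Vendor 17, Vendor 4, Vendor 8: unused.
Cost = 90×9 + 90×10 = 1710.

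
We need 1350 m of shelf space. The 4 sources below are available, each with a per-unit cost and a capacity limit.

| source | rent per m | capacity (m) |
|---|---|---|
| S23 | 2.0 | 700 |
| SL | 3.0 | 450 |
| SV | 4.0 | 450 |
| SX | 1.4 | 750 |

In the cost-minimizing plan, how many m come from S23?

Use sources in increasing cost order.
Take 750 from SX at 1.4 ; need 600 more.
Take 600 from S23 at 2.0 to finish.
SL, SV: unused.

600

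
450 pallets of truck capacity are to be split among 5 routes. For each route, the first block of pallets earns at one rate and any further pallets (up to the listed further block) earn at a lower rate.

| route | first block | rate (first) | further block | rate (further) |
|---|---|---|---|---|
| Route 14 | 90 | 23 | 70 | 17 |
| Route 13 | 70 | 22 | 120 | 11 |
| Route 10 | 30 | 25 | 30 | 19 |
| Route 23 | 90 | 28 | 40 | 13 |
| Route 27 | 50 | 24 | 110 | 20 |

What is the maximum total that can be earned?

10470

Order all 10 blocks by rate: Route 23/T1 28 > Route 10/T1 25 > Route 27/T1 24 > Route 14/T1 23 > Route 13/T1 22 > Route 27/T2 20 > Route 10/T2 19 > Route 14/T2 17 > Route 23/T2 13 > Route 13/T2 11.
Route 23/T1 (28): +90 — 360 left.
Route 10 T1 at 25: fill all 30 — 330 left.
Route 27/T1 (24): +50 — 280 left.
Fill Route 14 T1 block (90 at 23) — 190 left.
Route 13 T1 at 22: fill all 70 — 120 left.
Fill Route 27 T2 block (110 at 20) — 10 left.
Route 10 T2 at 19: only 10 left, fill 10.
Total = 28×90 + 25×30 + 24×50 + 23×90 + 22×70 + 20×110 + 19×10 = 10470.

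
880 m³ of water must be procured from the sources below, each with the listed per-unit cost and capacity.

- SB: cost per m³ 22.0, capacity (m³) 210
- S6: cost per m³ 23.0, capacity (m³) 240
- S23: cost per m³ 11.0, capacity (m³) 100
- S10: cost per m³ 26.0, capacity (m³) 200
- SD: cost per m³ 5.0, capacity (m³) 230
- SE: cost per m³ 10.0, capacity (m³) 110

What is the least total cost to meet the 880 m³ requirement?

13260

Cheapest first:
Take 230 from SD at 5.0 — need 650 more.
SE (10.0): use full 110 — 540 m³ to go.
Take 100 from S23 at 11.0 — need 440 more.
SB (22.0): use full 210 — 230 m³ to go.
Take 230 from S6 at 23.0 to finish.
S10: unused.
Cost = 230×5.0 + 110×10.0 + 100×11.0 + 210×22.0 + 230×23.0 = 13260.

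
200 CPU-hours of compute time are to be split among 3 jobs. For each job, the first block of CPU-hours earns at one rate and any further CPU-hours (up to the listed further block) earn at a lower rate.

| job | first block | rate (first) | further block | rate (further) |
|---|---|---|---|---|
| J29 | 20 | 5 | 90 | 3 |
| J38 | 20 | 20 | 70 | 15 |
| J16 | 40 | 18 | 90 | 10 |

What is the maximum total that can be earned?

2870

Rank every tier by rate: J38/tier1 20 > J16/tier1 18 > J38/tier2 15 > J16/tier2 10 > J29/tier1 5 > J29/tier2 3.
Fill J38 tier1 block (20 at 20) ; 180 left.
J16 tier1 at 18: fill all 40 ; 140 left.
J38 tier2 at 15: fill all 70 ; 70 left.
J16/tier2: +70 of 90 at 10; pool empty.
Total = 20×20 + 18×40 + 15×70 + 10×70 = 2870.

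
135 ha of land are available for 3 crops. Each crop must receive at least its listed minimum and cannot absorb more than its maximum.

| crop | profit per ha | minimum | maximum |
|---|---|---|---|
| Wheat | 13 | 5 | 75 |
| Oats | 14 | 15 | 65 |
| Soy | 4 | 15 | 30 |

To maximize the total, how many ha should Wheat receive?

55

Meeting every minimum uses 5+15+15 = 35 ha, leaving 100.
Rank by profit per ha: Oats 14 > Wheat 13 > Soy 4.
Oats takes 50 more to reach its cap of 65 ; 50 left.
Wheat: +50 (room for 70) → 55. Pool exhausted.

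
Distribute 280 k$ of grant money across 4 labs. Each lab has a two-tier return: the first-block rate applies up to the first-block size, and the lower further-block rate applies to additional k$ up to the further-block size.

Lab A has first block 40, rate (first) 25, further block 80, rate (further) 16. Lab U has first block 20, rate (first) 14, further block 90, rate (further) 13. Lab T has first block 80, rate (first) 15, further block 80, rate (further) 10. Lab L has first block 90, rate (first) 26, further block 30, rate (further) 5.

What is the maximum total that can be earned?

5670

Order all 8 blocks by rate: Lab L/tier1 26 > Lab A/tier1 25 > Lab A/tier2 16 > Lab T/tier1 15 > Lab U/tier1 14 > Lab U/tier2 13 > Lab T/tier2 10 > Lab L/tier2 5.
Fill Lab L tier1 block (90 at 26) — 190 left.
Lab A/tier1 (25): +40 — 150 left.
Lab A/tier2 (16): +80 — 70 left.
70 remain; put them into Lab T tier1 at 15.
Total = 26×90 + 25×40 + 16×80 + 15×70 = 5670.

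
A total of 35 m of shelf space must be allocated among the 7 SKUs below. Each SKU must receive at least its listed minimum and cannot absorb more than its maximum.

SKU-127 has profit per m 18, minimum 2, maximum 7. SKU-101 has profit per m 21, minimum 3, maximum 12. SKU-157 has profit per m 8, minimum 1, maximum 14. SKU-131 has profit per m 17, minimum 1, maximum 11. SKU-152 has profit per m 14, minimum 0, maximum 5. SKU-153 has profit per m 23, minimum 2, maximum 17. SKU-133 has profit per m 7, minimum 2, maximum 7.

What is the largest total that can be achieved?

Meeting every minimum uses 2+3+1+1+0+2+2 = 11 m, leaving 24.
Rank by profit per m: SKU-153 23 > SKU-101 21 > SKU-127 18 > SKU-131 17 > SKU-152 14 > SKU-157 8 > SKU-133 7.
SKU-153 takes 15 more to reach its cap of 17 — 9 left.
SKU-101 takes 9 more to reach its cap of 12 — 0 left.
Total = 18×2 + 21×12 + 8×1 + 17×1 + 23×17 + 7×2 = 718.

718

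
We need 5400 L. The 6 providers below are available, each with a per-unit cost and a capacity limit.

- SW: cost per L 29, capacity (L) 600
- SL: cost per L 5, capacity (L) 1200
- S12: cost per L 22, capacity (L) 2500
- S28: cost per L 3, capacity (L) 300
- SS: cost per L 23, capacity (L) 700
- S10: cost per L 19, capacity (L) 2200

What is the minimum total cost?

86100

Cheapest first:
S28 at 3: take all 300 L ; 5100 still needed.
Take 1200 from SL at 5 ; need 3900 more.
Take 2200 from S10 at 19 ; need 1700 more.
S12 at 22: take 1700 of its 2500 ; requirement met.
SS, SW: unused.
Cost = 300×3 + 1200×5 + 2200×19 + 1700×22 = 86100.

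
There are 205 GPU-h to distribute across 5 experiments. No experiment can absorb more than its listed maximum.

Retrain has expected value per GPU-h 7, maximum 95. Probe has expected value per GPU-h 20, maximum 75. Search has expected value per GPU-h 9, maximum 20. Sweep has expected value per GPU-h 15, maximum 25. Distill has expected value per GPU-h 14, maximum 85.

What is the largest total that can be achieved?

3245

Highest expected value per GPU-h first: Probe 20 > Sweep 15 > Distill 14 > Search 9 > Retrain 7.
Probe: +75 to 75 (cap) → 130 left.
Sweep takes 25 to reach its cap of 25 → 105 left.
Distill: +85 to 85 (cap) → 20 left.
Search takes 20 to reach its cap of 20 → 0 left.
Total = 20×75 + 9×20 + 15×25 + 14×85 = 3245.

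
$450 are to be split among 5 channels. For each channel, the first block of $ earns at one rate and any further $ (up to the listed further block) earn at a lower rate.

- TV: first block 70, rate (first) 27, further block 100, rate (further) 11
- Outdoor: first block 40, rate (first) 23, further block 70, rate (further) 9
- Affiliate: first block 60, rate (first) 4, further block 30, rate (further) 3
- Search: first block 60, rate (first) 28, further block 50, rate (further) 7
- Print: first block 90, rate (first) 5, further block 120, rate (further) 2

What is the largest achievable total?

6870

Treat each block as its own option and order by rate: Search/T1 28 > TV/T1 27 > Outdoor/T1 23 > TV/T2 11 > Outdoor/T2 9 > Search/T2 7 > Print/T1 5 > Affiliate/T1 4 > Affiliate/T2 3 > Print/T2 2.
Search T1 at 28: fill all 60 ; 390 left.
Fill TV T1 block (70 at 27) ; 320 left.
Outdoor T1 at 23: fill all 40 ; 280 left.
TV T2 at 11: fill all 100 ; 180 left.
Fill Outdoor T2 block (70 at 9) ; 110 left.
Search T2 at 7: fill all 50 ; 60 left.
Print/T1: +60 of 90 at 5; pool empty.
Total = 28×60 + 27×70 + 23×40 + 11×100 + 9×70 + 7×50 + 5×60 = 6870.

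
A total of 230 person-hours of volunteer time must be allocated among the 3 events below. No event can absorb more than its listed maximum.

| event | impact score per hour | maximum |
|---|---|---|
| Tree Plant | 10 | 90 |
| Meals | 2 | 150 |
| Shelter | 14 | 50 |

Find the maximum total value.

1780

Order the events by impact score per hour: Shelter 14 > Tree Plant 10 > Meals 2.
Shelter takes 50 to reach its cap of 50 ; 180 left.
Tree Plant: +90 to 90 (cap) ; 90 left.
Only 90 left; Meals takes them to reach 90.
Total = 10×90 + 2×90 + 14×50 = 1780.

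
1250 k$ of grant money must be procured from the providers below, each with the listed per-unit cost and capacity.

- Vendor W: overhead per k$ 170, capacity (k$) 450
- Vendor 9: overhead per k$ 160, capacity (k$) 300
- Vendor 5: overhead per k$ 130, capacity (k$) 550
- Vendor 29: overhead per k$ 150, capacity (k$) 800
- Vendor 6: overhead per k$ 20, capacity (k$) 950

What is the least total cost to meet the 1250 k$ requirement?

Fill from the cheapest provider first.
Vendor 6 at 20: take all 950 k$ — 300 still needed.
Vendor 5 (130): take the remaining 300 — done.
Vendor 29, Vendor 9, Vendor W: unused.
Cost = 950×20 + 300×130 = 58000.

58000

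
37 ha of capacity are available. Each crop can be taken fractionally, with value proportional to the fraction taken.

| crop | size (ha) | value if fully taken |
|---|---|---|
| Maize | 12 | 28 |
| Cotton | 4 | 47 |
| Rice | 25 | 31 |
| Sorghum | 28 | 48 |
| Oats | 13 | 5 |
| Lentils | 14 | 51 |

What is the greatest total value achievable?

Sort by value density: Cotton 47/4≈11.8, Lentils 51/14≈3.64, Maize 28/12≈2.33, Sorghum 48/28≈1.71, Rice 31/25≈1.24, Oats 5/13≈0.385.
Cotton: take in full, 4 ha for value 47 ; 33 left.
All 14 ha of Lentils fit (value 51) ; 19 remain.
Maize: take in full, 12 ha for value 28 ; 7 left.
Only 7 ha remain; take 7/28 of Sorghum for value 48×7/28 = 12.
Total value = 138.

138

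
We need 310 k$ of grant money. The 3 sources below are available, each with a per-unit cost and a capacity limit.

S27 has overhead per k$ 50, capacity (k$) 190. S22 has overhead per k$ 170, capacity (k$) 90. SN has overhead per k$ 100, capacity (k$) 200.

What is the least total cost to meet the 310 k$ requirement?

21500

Use sources in increasing cost order.
Take 190 from S27 at 50 ; need 120 more.
SN at 100: take 120 of its 200 ; requirement met.
S22: unused.
Cost = 190×50 + 120×100 = 21500.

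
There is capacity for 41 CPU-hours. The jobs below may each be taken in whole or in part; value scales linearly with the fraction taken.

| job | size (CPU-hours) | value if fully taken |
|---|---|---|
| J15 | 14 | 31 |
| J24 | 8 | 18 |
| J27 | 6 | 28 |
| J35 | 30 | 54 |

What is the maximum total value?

100.4

Rank by value-to-size ratio: J27 28/6≈4.67, J24 18/8≈2.25, J15 31/14≈2.21, J35 54/30≈1.8.
J27: take in full, 6 CPU-hours for value 28 ; 35 left.
Take all of J24 (8 CPU-hours, value 18) ; 27 CPU-hours left.
Take all of J15 (14 CPU-hours, value 31) ; 13 CPU-hours left.
Only 13 CPU-hours remain; take 13/30 of J35 for value 54×13/30 = 23.4.
Total value = 100.4.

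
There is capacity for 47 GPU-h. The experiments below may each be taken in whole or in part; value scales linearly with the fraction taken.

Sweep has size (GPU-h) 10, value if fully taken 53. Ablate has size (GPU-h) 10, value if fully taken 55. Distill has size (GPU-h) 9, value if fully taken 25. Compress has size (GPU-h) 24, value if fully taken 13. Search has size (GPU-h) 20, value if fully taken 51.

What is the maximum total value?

Rank by value-to-size ratio: Ablate 55/10≈5.5, Sweep 53/10≈5.3, Distill 25/9≈2.78, Search 51/20≈2.55, Compress 13/24≈0.542.
All 10 GPU-h of Ablate fit (value 55) ; 37 remain.
All 10 GPU-h of Sweep fit (value 53) ; 27 remain.
All 9 GPU-h of Distill fit (value 25) ; 18 remain.
18 GPU-h left: a 18/20 share of Search gives 51×18/20 = 45.9.
Total value = 178.9.

178.9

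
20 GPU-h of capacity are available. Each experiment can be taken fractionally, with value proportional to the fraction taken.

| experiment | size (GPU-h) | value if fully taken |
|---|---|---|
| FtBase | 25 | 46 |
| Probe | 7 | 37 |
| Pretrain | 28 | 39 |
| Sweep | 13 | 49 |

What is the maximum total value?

86

Sort by value density: Probe 37/7≈5.29, Sweep 49/13≈3.77, FtBase 46/25≈1.84, Pretrain 39/28≈1.39.
Take all of Probe (7 GPU-h, value 37) — 13 GPU-h left.
Take all of Sweep (13 GPU-h, value 49) — 0 GPU-h left.
Total value = 86.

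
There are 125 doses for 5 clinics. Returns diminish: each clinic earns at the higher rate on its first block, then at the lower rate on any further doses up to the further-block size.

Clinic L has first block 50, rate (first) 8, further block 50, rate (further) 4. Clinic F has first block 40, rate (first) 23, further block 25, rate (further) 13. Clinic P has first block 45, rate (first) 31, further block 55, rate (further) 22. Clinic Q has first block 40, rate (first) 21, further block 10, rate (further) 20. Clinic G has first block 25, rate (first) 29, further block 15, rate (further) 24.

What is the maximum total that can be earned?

Rank every tier by rate: Clinic P/tier1 31 > Clinic G/tier1 29 > Clinic G/tier2 24 > Clinic F/tier1 23 > Clinic P/tier2 22 > Clinic Q/tier1 21 > Clinic Q/tier2 20 > Clinic F/tier2 13 > Clinic L/tier1 8 > Clinic L/tier2 4.
Fill Clinic P tier1 block (45 at 31) — 80 left.
Fill Clinic G tier1 block (25 at 29) — 55 left.
Clinic G tier2 at 24: fill all 15 — 40 left.
Fill Clinic F tier1 block (40 at 23) — 0 left.
Total = 31×45 + 29×25 + 24×15 + 23×40 = 3400.

3400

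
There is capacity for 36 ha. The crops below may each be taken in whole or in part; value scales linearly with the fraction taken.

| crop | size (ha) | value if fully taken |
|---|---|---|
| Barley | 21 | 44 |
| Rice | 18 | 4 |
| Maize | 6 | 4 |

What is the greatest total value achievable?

50

Rank by value-to-size ratio: Barley 44/21≈2.1, Maize 4/6≈0.667, Rice 4/18≈0.222.
All 21 ha of Barley fit (value 44) — 15 remain.
All 6 ha of Maize fit (value 4) — 9 remain.
9 ha left: a 9/18 share of Rice gives 4×9/18 = 2.
Total value = 50.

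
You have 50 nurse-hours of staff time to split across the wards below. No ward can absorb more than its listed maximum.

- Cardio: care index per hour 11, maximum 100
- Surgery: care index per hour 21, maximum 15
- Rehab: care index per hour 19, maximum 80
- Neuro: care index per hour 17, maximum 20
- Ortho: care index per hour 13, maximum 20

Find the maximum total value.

980

Highest care index per hour first: Surgery 21 > Rehab 19 > Neuro 17 > Ortho 13 > Cardio 11.
Surgery takes 15 to reach its cap of 15 ; 35 left.
Rehab: +35 (room for 80) → 35. Pool exhausted.
Total = 21×15 + 19×35 = 980.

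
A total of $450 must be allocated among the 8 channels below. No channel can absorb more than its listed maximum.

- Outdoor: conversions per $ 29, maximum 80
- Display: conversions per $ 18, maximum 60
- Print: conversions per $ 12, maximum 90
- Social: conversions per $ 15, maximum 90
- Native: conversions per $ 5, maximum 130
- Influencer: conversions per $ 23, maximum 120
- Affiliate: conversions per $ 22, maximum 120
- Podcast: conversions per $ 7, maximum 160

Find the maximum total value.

Order the channels by conversions per $: Outdoor 29 > Influencer 23 > Affiliate 22 > Display 18 > Social 15 > Print 12 > Podcast 7 > Native 5.
Outdoor: +80 to 80 (cap) ; 370 left.
Give Influencer 120 to hit its cap of 120 ; 250 left.
Affiliate: +120 to 120 (cap) ; 130 left.
Give Display 60 to hit its cap of 60 ; 70 left.
Only 70 left; Social takes them to reach 70.
Total = 29×80 + 18×60 + 15×70 + 23×120 + 22×120 = 9850.

9850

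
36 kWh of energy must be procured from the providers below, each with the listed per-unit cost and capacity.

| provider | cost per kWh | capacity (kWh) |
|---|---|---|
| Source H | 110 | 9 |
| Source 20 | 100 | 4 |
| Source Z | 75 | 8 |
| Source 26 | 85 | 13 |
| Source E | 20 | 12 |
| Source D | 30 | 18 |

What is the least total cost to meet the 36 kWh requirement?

Cheapest first:
Source E at 20: take all 12 kWh ; 24 still needed.
Take 18 from Source D at 30 ; need 6 more.
Take 6 from Source Z at 75 to finish.
Source 26, Source 20, Source H: unused.
Cost = 12×20 + 18×30 + 6×75 = 1230.

1230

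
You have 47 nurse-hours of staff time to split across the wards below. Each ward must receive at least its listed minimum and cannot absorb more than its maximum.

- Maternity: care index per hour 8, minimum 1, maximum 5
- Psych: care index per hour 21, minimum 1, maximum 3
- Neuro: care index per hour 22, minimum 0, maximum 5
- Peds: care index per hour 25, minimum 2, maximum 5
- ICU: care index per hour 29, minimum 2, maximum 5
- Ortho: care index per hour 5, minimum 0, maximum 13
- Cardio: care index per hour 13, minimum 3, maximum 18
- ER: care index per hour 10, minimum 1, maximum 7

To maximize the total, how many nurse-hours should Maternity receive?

4

Meeting every minimum uses 1+1+0+2+2+0+3+1 = 10 nurse-hours, leaving 37.
Order the wards by care index per hour: ICU 29 > Peds 25 > Neuro 22 > Psych 21 > Cardio 13 > ER 10 > Maternity 8 > Ortho 5.
ICU: +3 to 5 (cap) ; 34 left.
Give Peds 3 more to hit its cap of 5 ; 31 left.
Neuro takes 5 more to reach its cap of 5 ; 26 left.
Psych: +2 to 3 (cap) ; 24 left.
Cardio: +15 to 18 (cap) ; 9 left.
Give ER 6 more to hit its cap of 7 ; 3 left.
Only 3 left; Maternity takes them to reach 4.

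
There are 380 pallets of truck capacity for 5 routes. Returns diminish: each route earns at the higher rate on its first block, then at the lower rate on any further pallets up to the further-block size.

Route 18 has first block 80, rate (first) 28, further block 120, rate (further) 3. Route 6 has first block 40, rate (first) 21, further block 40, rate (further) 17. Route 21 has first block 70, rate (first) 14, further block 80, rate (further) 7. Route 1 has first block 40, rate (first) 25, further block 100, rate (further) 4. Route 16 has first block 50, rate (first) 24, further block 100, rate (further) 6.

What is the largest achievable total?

7360

Treat each block as its own option and order by rate: Route 18/T1 28 > Route 1/T1 25 > Route 16/T1 24 > Route 6/T1 21 > Route 6/T2 17 > Route 21/T1 14 > Route 21/T2 7 > Route 16/T2 6 > Route 1/T2 4 > Route 18/T2 3.
Route 18 T1 at 28: fill all 80 → 300 left.
Route 1/T1 (25): +40 → 260 left.
Route 16/T1 (24): +50 → 210 left.
Fill Route 6 T1 block (40 at 21) → 170 left.
Fill Route 6 T2 block (40 at 17) → 130 left.
Route 21/T1 (14): +70 → 60 left.
Route 21/T2: +60 of 80 at 7; pool empty.
Total = 28×80 + 25×40 + 24×50 + 21×40 + 17×40 + 14×70 + 7×60 = 7360.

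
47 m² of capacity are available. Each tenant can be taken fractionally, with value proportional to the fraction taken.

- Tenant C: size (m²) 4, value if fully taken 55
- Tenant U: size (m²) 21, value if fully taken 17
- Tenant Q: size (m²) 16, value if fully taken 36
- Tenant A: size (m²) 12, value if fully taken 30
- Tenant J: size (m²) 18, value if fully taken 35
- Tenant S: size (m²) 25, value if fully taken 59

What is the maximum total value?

Best value per unit of size first: Tenant C 55/4≈13.8, Tenant A 30/12≈2.5, Tenant S 59/25≈2.36, Tenant Q 36/16≈2.25, Tenant J 35/18≈1.94, Tenant U 17/21≈0.81.
Take all of Tenant C (4 m², value 55) — 43 m² left.
Tenant A: take in full, 12 m² for value 30 — 31 left.
All 25 m² of Tenant S fit (value 59) — 6 remain.
6 m² left: a 6/16 share of Tenant Q gives 36×6/16 = 13.5.
Total value = 157.5.

157.5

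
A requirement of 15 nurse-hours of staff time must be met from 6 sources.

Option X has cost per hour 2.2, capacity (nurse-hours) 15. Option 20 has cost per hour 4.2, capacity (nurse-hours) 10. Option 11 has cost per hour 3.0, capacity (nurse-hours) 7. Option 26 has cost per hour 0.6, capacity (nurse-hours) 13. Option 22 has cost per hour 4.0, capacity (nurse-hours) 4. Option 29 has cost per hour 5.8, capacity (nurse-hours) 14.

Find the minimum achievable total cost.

12.2

Fill from the cheapest source first.
Take 13 from Option 26 at 0.6 — need 2 more.
Option X at 2.2: take 2 of its 15 — requirement met.
Option 11, Option 22, Option 20, Option 29: unused.
Cost = 13×0.6 + 2×2.2 = 12.2.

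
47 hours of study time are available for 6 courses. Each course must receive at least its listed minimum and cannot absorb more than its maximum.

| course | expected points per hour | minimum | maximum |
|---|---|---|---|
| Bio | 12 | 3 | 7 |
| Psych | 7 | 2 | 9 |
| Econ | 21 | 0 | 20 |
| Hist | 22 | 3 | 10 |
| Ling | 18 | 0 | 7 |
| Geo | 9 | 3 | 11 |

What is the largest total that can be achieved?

Meeting every minimum uses 3+2+0+3+0+3 = 11 hours, leaving 36.
Highest expected points per hour first: Hist 22 > Econ 21 > Ling 18 > Bio 12 > Geo 9 > Psych 7.
Hist: +7 to 10 (cap) — 29 left.
Give Econ 20 more to hit its cap of 20 — 9 left.
Ling takes 7 more to reach its cap of 7 — 2 left.
Only 2 left; Bio takes them to reach 5.
Total = 12×5 + 7×2 + 21×20 + 22×10 + 18×7 + 9×3 = 867.

867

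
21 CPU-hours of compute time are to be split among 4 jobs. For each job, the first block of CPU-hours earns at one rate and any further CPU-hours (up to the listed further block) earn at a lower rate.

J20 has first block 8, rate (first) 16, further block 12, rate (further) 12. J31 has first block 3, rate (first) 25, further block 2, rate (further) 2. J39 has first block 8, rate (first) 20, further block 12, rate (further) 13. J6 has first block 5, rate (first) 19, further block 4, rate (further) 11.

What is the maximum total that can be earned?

Order all 8 blocks by rate: J31/T1 25 > J39/T1 20 > J6/T1 19 > J20/T1 16 > J39/T2 13 > J20/T2 12 > J6/T2 11 > J31/T2 2.
J31/T1 (25): +3 → 18 left.
Fill J39 T1 block (8 at 20) → 10 left.
J6 T1 at 19: fill all 5 → 5 left.
5 remain; put them into J20 T1 at 16.
Total = 25×3 + 20×8 + 19×5 + 16×5 = 410.

410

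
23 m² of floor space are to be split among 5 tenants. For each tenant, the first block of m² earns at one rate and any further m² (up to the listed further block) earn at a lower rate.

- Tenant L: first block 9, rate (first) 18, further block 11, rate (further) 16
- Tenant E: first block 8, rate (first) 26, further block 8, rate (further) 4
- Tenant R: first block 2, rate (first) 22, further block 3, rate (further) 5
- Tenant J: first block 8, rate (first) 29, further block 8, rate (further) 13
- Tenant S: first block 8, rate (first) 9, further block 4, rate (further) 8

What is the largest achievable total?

Order all 10 blocks by rate: Tenant J/tier1 29 > Tenant E/tier1 26 > Tenant R/tier1 22 > Tenant L/tier1 18 > Tenant L/tier2 16 > Tenant J/tier2 13 > Tenant S/tier1 9 > Tenant S/tier2 8 > Tenant R/tier2 5 > Tenant E/tier2 4.
Tenant J/tier1 (29): +8 — 15 left.
Tenant E tier1 at 26: fill all 8 — 7 left.
Tenant R tier1 at 22: fill all 2 — 5 left.
5 remain; put them into Tenant L tier1 at 18.
Total = 29×8 + 26×8 + 22×2 + 18×5 = 574.

574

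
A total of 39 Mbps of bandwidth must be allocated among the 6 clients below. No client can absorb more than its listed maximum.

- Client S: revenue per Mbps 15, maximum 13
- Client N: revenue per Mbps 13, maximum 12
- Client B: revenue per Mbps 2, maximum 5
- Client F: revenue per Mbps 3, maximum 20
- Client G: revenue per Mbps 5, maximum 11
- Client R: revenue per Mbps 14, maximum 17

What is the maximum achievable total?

550

Order the clients by revenue per Mbps: Client S 15 > Client R 14 > Client N 13 > Client G 5 > Client F 3 > Client B 2.
Client S takes 13 to reach its cap of 13 ; 26 left.
Client R takes 17 to reach its cap of 17 ; 9 left.
Only 9 left; Client N takes them to reach 9.
Total = 15×13 + 13×9 + 14×17 = 550.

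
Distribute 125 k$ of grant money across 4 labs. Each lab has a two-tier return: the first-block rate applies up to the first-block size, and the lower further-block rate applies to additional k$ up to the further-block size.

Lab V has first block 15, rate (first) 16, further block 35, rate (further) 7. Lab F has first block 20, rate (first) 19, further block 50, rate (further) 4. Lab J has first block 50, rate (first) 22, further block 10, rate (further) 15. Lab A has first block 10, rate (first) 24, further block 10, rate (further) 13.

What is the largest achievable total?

Treat each block as its own option and order by rate: Lab A/T1 24 > Lab J/T1 22 > Lab F/T1 19 > Lab V/T1 16 > Lab J/T2 15 > Lab A/T2 13 > Lab V/T2 7 > Lab F/T2 4.
Lab A/T1 (24): +10 ; 115 left.
Lab J T1 at 22: fill all 50 ; 65 left.
Lab F/T1 (19): +20 ; 45 left.
Fill Lab V T1 block (15 at 16) ; 30 left.
Lab J T2 at 15: fill all 10 ; 20 left.
Lab A/T2 (13): +10 ; 10 left.
Lab V T2 at 7: only 10 left, fill 10.
Total = 24×10 + 22×50 + 19×20 + 16×15 + 15×10 + 13×10 + 7×10 = 2310.

2310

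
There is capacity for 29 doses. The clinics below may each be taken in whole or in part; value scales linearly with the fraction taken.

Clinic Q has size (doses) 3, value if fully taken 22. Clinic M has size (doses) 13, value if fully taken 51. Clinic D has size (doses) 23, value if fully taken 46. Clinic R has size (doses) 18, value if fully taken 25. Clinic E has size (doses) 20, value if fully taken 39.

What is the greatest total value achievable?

Rank by value-to-size ratio: Clinic Q 22/3≈7.33, Clinic M 51/13≈3.92, Clinic D 46/23≈2, Clinic E 39/20≈1.95, Clinic R 25/18≈1.39.
All 3 doses of Clinic Q fit (value 22) — 26 remain.
All 13 doses of Clinic M fit (value 51) — 13 remain.
13 doses left: a 13/23 share of Clinic D gives 46×13/23 = 26.
Total value = 99.

99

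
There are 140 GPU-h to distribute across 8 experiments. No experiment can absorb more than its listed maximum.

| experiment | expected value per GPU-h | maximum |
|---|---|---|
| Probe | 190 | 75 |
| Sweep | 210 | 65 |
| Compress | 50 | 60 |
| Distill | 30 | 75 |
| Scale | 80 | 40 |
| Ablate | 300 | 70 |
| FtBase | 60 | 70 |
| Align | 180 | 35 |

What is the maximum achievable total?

Highest expected value per GPU-h first: Ablate 300 > Sweep 210 > Probe 190 > Align 180 > Scale 80 > FtBase 60 > Compress 50 > Distill 30.
Give Ablate 70 to hit its cap of 70 — 70 left.
Give Sweep 65 to hit its cap of 65 — 5 left.
Only 5 left; Probe takes them to reach 5.
Total = 190×5 + 210×65 + 300×70 = 35600.

35600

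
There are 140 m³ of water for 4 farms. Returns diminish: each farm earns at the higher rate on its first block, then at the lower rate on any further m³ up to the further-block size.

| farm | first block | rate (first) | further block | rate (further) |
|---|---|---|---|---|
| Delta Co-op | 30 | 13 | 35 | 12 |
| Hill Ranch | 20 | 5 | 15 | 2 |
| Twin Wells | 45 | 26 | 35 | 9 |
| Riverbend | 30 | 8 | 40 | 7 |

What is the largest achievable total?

Rank every tier by rate: Twin Wells/T1 26 > Delta Co-op/T1 13 > Delta Co-op/T2 12 > Twin Wells/T2 9 > Riverbend/T1 8 > Riverbend/T2 7 > Hill Ranch/T1 5 > Hill Ranch/T2 2.
Twin Wells/T1 (26): +45 ; 95 left.
Delta Co-op/T1 (13): +30 ; 65 left.
Delta Co-op T2 at 12: fill all 35 ; 30 left.
30 remain; put them into Twin Wells T2 at 9.
Total = 26×45 + 13×30 + 12×35 + 9×30 = 2250.

2250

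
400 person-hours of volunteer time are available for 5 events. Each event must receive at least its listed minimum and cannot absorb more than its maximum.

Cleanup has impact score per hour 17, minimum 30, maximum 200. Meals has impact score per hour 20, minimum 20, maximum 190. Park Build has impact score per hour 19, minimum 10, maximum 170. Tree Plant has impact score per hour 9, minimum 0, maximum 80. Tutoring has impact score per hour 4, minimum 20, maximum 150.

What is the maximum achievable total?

7430

Meeting every minimum uses 30+20+10+0+20 = 80 person-hours, leaving 320.
Order the events by impact score per hour: Meals 20 > Park Build 19 > Cleanup 17 > Tree Plant 9 > Tutoring 4.
Meals: +170 to 190 (cap) ; 150 left.
Park Build: +150 (room for 160) → 160. Pool exhausted.
Total = 17×30 + 20×190 + 19×160 + 4×20 = 7430.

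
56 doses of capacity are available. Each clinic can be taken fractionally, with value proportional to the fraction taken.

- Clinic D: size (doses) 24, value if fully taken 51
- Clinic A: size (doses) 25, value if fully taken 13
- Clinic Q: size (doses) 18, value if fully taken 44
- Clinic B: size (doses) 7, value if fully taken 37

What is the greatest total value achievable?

135.64

Best value per unit of size first: Clinic B 37/7≈5.29, Clinic Q 44/18≈2.44, Clinic D 51/24≈2.12, Clinic A 13/25≈0.52.
Take all of Clinic B (7 doses, value 37) — 49 doses left.
Take all of Clinic Q (18 doses, value 44) — 31 doses left.
All 24 doses of Clinic D fit (value 51) — 7 remain.
7 doses left: a 7/25 share of Clinic A gives 13×7/25 = 3.64.
Total value = 135.64.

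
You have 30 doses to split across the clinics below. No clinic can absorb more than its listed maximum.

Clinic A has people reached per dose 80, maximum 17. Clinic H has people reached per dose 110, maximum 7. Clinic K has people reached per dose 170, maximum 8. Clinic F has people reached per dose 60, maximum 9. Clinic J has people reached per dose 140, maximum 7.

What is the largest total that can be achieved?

Rank by people reached per dose: Clinic K 170 > Clinic J 140 > Clinic H 110 > Clinic A 80 > Clinic F 60.
Clinic K takes 8 to reach its cap of 8 → 22 left.
Clinic J takes 7 to reach its cap of 7 → 15 left.
Clinic H: +7 to 7 (cap) → 8 left.
Clinic A has room for 17 but only 8 remain, so it gets 8.
Total = 80×8 + 110×7 + 170×8 + 140×7 = 3750.

3750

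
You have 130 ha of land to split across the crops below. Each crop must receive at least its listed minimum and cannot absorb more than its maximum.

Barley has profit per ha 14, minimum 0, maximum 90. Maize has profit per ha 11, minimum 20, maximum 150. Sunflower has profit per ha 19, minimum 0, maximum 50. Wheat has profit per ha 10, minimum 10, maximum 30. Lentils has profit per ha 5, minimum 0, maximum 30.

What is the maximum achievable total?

Meeting every minimum uses 0+20+0+10+0 = 30 ha, leaving 100.
Highest profit per ha first: Sunflower 19 > Barley 14 > Maize 11 > Wheat 10 > Lentils 5.
Sunflower: +50 to 50 (cap) — 50 left.
Only 50 left; Barley takes them to reach 50.
Total = 14×50 + 11×20 + 19×50 + 10×10 = 1970.

1970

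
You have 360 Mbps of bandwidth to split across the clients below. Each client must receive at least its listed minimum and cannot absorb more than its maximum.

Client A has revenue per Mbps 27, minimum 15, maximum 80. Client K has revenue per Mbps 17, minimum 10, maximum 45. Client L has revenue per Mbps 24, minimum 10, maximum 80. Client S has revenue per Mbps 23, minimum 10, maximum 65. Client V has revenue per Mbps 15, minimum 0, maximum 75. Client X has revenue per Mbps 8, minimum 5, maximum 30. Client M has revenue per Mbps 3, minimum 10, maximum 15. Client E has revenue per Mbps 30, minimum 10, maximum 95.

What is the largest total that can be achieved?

8920

Meeting every minimum uses 15+10+10+10+0+5+10+10 = 70 Mbps, leaving 290.
Order the clients by revenue per Mbps: Client E 30 > Client A 27 > Client L 24 > Client S 23 > Client K 17 > Client V 15 > Client X 8 > Client M 3.
Client E takes 85 more to reach its cap of 95 ; 205 left.
Give Client A 65 more to hit its cap of 80 ; 140 left.
Give Client L 70 more to hit its cap of 80 ; 70 left.
Give Client S 55 more to hit its cap of 65 ; 15 left.
Client K has room for 35 more but only 15 remain, so it gets 25.
Total = 27×80 + 17×25 + 24×80 + 23×65 + 8×5 + 3×10 + 30×95 = 8920.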